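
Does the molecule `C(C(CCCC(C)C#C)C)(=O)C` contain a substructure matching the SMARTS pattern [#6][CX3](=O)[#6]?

The pattern [#6][CX3](=O)[#6] describes a carbonyl carbon (no H) flanked by two carbons — a ketone.
The molecule carries an acetyl/ketone group (-C(=O)CH3), whose atoms satisfy every constraint of the query, so the pattern matches.

Yes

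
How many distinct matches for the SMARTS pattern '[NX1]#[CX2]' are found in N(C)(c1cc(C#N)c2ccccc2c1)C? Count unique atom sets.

[NX1]#[CX2] is the SMARTS for a nitrile: a nitrogen triple-bonded to a two-connected carbon.
Exactly one fragment in the molecule meets all constraints, giving 1 match.

1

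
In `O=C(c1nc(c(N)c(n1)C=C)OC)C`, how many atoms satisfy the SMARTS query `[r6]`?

The query [r6] means: r6 matches atoms in a six-membered ring.
Check the 14 heavy atoms by environment: 2× n (aromatic, in 6-ring) → match; 4× c (aromatic, in 6-ring) → match; 1× N (acyclic) → no; 2× O (acyclic) → no; 5× C (acyclic) → no.
Summing the matching environments: 2 + 4 = 6 matching atoms.

6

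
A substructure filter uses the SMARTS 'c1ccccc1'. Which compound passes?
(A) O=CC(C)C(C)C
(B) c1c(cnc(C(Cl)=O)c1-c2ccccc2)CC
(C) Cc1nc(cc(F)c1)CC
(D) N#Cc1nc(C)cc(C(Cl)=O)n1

c1ccccc1 describes six aromatic carbons in a ring (a benzene ring).
(A) has a methyl group (-CH3) but no six-membered all-carbon aromatic ring is present.
(B) contains a phenyl ring, which satisfies every atom and bond constraint.
(C) has a methyl group (-CH3) but no six-membered all-carbon aromatic ring is present.
(D) has a methyl group (-CH3) but no six-membered all-carbon aromatic ring is present.
So the answer is (B).

B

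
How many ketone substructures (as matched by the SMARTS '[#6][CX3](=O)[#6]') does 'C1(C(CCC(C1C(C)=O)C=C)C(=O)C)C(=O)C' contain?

3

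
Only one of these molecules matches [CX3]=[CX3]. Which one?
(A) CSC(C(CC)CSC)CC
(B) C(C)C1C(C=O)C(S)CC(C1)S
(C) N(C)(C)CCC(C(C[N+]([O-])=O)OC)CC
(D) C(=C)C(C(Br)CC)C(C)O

D

[CX3]=[CX3] describes a non-aromatic C=C double bond between two sp2 carbons (an alkene).
(A) has an ethyl group (-CH2CH3) but its C-C bond is a single bond between CX4 carbons, not CX3=CX3.
(B) has an ethyl group (-CH2CH3) but its C-C bond is a single bond between CX4 carbons, not CX3=CX3.
(C) has an ethyl group (-CH2CH3) but its C-C bond is a single bond between CX4 carbons, not CX3=CX3.
(D) contains a vinyl group (-CH=CH2), which satisfies every atom and bond constraint.
So the answer is (D).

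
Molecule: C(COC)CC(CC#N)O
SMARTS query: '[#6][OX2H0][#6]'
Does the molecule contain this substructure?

Yes

The pattern [#6][OX2H0][#6] describes an aliphatic oxygen bridging two carbons with no H on the oxygen — an ether.
The molecule carries a methoxy ether (-OCH3), whose atoms satisfy every constraint of the query, so the pattern matches.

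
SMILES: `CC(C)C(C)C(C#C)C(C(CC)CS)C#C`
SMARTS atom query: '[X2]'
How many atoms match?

5

The query [X2] means: any atom with exactly two total connections (bonds + H).
Check the 16 heavy atoms by environment: 11× C (X4) → no; 4× C (X2) → match; 1× S (X2) → match.
Summing the matching environments: 4 + 1 = 5 matching atoms.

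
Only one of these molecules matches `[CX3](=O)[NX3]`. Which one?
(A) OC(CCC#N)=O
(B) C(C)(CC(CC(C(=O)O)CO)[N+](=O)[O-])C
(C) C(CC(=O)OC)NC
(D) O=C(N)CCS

[CX3](=O)[NX3] describes a carbonyl carbon bonded to a trivalent nitrogen (an amide).
(A) has a nitrile (-C#N) but the nitrile N is NX1 (triple-bonded), not NX3.
(B) has a carboxylic acid group (-C(=O)OH) but the carbonyl is bonded to O, not to an NX3 nitrogen.
(C) has a methyl-ester group (-C(=O)OCH3) but the carbonyl is bonded to O, not to an NX3 nitrogen.
(D) contains a primary amide (-C(=O)NH2), which satisfies every atom and bond constraint.
So the answer is (D).

D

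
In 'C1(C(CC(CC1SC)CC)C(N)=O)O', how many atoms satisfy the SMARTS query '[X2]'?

The query [X2] means: any atom with exactly two total connections (bonds + H).
Check the 14 heavy atoms by environment: 9× C (X4) → no; 1× S (X2) → match; 1× C (X3) → no; 1× O (X1) → no; 1× N (X3) → no; 1× O (X2) → match.
Summing the matching environments: 1 + 1 = 2 matching atoms.

2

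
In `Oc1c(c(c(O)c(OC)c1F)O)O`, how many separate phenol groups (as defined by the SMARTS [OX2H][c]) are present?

4

[OX2H][c] is the SMARTS for a phenol: a hydroxyl oxygen attached to an aromatic carbon.
The molecule carries 4 separate instances of a hydroxyl group (-OH) meeting every constraint; each maps to a distinct set of atoms, giving 4 matches.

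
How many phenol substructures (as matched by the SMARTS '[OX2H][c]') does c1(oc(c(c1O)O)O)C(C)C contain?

[OX2H][c] is the SMARTS for a phenol: a hydroxyl oxygen attached to an aromatic carbon.
The molecule carries 3 separate instances of a hydroxyl group (-OH) meeting every constraint; each maps to a distinct set of atoms, giving 3 matches.

3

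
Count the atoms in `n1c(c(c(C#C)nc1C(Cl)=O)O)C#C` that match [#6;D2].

2

The query [#6;D2] means: any carbon bonded to exactly two heavy atoms.
Check the 14 heavy atoms by environment: 2× n (aromatic, D2) → no; 4× c (aromatic, D3) → no; 2× C (D2) → match; 2× C (D1) → no; 2× O (D1) → no; 1× C (D3) → no; 1× Cl (D1) → no.
That gives 2 matching atoms.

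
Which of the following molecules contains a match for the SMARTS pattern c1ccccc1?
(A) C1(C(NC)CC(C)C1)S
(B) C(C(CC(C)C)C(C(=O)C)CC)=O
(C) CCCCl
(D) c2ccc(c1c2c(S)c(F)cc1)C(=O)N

D

c1ccccc1 describes six aromatic carbons in a ring (a benzene ring).
(A) has a methyl group (-CH3) but no six-membered all-carbon aromatic ring is present.
(B) has a methyl group (-CH3) but no six-membered all-carbon aromatic ring is present.
(C) has a methyl group (-CH3) but no six-membered all-carbon aromatic ring is present.
(D) contains the required atom environment, so the pattern matches.
So the answer is (D).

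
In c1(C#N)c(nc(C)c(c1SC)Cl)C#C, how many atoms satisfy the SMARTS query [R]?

6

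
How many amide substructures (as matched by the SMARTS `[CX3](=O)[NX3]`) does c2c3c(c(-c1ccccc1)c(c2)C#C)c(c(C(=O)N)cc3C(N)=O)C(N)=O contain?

3

[CX3](=O)[NX3] is the SMARTS for an amide: a carbonyl carbon bonded to a trivalent nitrogen.
The molecule carries 3 separate instances of a primary amide (-C(=O)NH2) meeting every constraint; each maps to a distinct set of atoms, giving 3 matches.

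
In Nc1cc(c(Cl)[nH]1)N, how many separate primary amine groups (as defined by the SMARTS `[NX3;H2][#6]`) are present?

[NX3;H2][#6] is the SMARTS for a primary amine: a trivalent nitrogen with two H attached to carbon.
The molecule carries 2 separate instances of a primary amino group (-NH2) meeting every constraint; each maps to a distinct set of atoms, giving 2 matches.

2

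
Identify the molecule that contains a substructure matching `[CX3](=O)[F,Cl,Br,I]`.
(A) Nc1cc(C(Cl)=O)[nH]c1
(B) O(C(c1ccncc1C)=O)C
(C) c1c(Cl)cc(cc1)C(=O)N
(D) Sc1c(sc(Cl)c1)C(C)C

[CX3](=O)[F,Cl,Br,I] describes a carbonyl carbon bonded to a halogen (an acyl halide).
(A) contains an acyl chloride (-C(=O)Cl), which satisfies every atom and bond constraint.
(B) has a methyl-ester group (-C(=O)OCH3) but the carbonyl is bonded to -O-C, not to a halogen.
(C) has a chloro substituent but the Cl is not on a carbonyl carbon.
(D) has a chloro substituent but the Cl is not on a carbonyl carbon.
So the answer is (A).

A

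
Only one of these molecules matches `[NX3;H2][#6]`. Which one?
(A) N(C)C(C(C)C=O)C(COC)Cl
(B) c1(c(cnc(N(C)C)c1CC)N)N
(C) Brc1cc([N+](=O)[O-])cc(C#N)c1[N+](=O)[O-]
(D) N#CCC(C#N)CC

B

[NX3;H2][#6] describes a trivalent nitrogen with two H attached to carbon (a primary amine).
(A) has an N-methylamino group (-NHCH3) but the nitrogen bears two carbons and only one H (H1), not H2.
(B) contains a primary amino group (-NH2), which satisfies every atom and bond constraint.
(C) has a nitro group (-[N+](=O)[O-]) but the nitrogen is [N+] with no H, not NX3H2.
(D) has a nitrile (-C#N) but the nitrogen is NX1 (triple-bonded), not NX3 with two H.
So the answer is (B).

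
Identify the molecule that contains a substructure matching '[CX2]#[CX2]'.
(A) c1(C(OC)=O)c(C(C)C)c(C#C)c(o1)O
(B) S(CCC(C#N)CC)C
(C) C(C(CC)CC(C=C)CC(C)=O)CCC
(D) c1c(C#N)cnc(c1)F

A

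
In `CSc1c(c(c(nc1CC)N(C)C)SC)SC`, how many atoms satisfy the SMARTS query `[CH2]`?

The query [CH2] means: aliphatic carbon with exactly two hydrogens.
Check the 17 heavy atoms by environment: 1× n (aromatic, H0) → no; 5× c (aromatic, H0) → no; 3× S (H0) → no; 6× C (H3) → no; 1× C (H2) → match; 1× N (H0) → no.
That gives 1 matching atom.

1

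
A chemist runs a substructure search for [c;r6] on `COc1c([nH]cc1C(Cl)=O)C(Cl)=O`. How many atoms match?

The query [c;r6] means: aromatic carbon that belongs to a six-membered ring.
Check the 13 heavy atoms by environment: 1× n (aromatic, in 5-ring) → no; 4× c (aromatic, in 5-ring) → no; 3× O (acyclic) → no; 3× C (acyclic) → no; 2× Cl (acyclic) → no.
No environment satisfies the query, so 0 matching atoms.

0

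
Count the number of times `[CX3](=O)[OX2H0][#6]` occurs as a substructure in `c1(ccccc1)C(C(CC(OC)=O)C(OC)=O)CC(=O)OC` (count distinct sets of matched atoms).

3

[CX3](=O)[OX2H0][#6] is the SMARTS for an ester: a carbonyl carbon bonded to an oxygen that is itself bonded to carbon (no H on that O).
The molecule carries 3 separate instances of a methyl-ester group (-C(=O)OCH3) meeting every constraint; each maps to a distinct set of atoms, giving 3 matches.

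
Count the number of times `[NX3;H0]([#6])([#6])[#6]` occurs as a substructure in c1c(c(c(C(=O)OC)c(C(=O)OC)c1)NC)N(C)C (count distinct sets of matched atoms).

1

[NX3;H0]([#6])([#6])[#6] is the SMARTS for a tertiary amine: a trivalent nitrogen with no H, bonded to three carbons.
Exactly one fragment in the molecule meets all constraints, giving 1 match.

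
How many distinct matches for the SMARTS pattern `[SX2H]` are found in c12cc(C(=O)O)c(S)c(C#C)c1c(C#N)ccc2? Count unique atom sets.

[SX2H] is the SMARTS for a thiol: an aliphatic sulfur with two connections, one being H.
Exactly one fragment in the molecule meets all constraints, giving 1 match.

1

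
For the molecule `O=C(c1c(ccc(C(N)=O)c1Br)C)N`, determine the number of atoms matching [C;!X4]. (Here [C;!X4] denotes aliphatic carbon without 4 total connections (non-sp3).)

2

The query [C;!X4] means: aliphatic carbon that does not have four total connections.
Check the 14 heavy atoms by environment: 6× c (aromatic, X3) → no; 2× C (X3) → match; 2× O (X1) → no; 2× N (X3) → no; 1× C (X4) → no; 1× Br (X1) → no.
That gives 2 matching atoms.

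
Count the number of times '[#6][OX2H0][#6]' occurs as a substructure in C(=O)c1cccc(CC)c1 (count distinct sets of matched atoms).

0

[#6][OX2H0][#6] is the SMARTS for an ether: an aliphatic oxygen bridging two carbons with no H on the oxygen.
No fragment in the molecule satisfies every constraint, giving 0 matches.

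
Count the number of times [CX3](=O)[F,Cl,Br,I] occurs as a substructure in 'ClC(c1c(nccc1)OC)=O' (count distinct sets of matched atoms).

[CX3](=O)[F,Cl,Br,I] is the SMARTS for an acyl halide: a carbonyl carbon bonded to a halogen.
Exactly one fragment in the molecule meets all constraints, giving 1 match.

1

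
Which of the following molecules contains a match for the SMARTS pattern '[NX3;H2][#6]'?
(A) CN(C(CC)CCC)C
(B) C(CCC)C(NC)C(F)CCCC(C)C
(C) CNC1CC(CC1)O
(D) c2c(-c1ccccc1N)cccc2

D

[NX3;H2][#6] describes a trivalent nitrogen with two H attached to carbon (a primary amine).
(A) has a dimethylamino group (-N(CH3)2) but the nitrogen has H0, not H2.
(B) has an N-methylamino group (-NHCH3) but the nitrogen bears two carbons and only one H (H1), not H2.
(C) has an N-methylamino group (-NHCH3) but the nitrogen bears two carbons and only one H (H1), not H2.
(D) contains a primary amino group (-NH2), which satisfies every atom and bond constraint.
So the answer is (D).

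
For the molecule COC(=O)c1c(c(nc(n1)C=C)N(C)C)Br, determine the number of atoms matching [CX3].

Check the 16 heavy atoms by environment: 2× n (aromatic, X2) → no; 4× c (aromatic, X3) → no; 1× N (X3) → no; 3× C (X4) → no; 3× C (X3) → match; 1× Br (X1) → no; 1× O (X1) → no; 1× O (X2) → no.
That gives 3 matching atoms.

3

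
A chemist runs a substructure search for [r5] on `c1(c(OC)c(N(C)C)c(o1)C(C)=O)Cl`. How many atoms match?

5

Check the 14 heavy atoms by environment: 1× o (aromatic, in 5-ring) → match; 4× c (aromatic, in 5-ring) → match; 1× Cl (acyclic) → no; 5× C (acyclic) → no; 2× O (acyclic) → no; 1× N (acyclic) → no.
Summing the matching environments: 1 + 4 = 5 matching atoms.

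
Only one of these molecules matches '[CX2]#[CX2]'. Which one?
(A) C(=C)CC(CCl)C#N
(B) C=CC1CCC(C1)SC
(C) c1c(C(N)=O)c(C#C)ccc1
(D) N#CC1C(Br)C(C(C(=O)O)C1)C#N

C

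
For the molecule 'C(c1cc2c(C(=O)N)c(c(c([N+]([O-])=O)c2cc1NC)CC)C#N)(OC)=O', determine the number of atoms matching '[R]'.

The query [R] means: R matches any atom that is part of a ring.
Check the 26 heavy atoms by environment: 10× c (aromatic, in 6-ring) → match; 7× C (acyclic) → no; 4× O (acyclic) → no; 3× N (acyclic) → no; 1× N (charge +1, acyclic) → no; 1× O (charge -1, acyclic) → no.
That gives 10 matching atoms.

10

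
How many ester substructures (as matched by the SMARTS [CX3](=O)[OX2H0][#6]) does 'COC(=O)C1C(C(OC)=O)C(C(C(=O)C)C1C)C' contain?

[CX3](=O)[OX2H0][#6] is the SMARTS for an ester: a carbonyl carbon bonded to an oxygen that is itself bonded to carbon (no H on that O).
The molecule carries 2 separate instances of a methyl-ester group (-C(=O)OCH3) meeting every constraint; each maps to a distinct set of atoms, giving 2 matches.

2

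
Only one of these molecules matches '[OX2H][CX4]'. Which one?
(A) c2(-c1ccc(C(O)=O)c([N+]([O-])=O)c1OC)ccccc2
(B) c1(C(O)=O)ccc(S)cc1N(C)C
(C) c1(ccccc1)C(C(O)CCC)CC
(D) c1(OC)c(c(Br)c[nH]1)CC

C

[OX2H][CX4] describes a hydroxyl oxygen bound to an sp3 (X4) carbon (an aliphatic alcohol).
(A) has a methoxy ether (-OCH3) but the oxygen has H0 (ether), not H1.
(B) has a carboxylic acid group (-C(=O)OH) but the -OH is on a CX3 carbonyl carbon, not a CX4 carbon.
(C) contains a hydroxyl group (-OH), which satisfies every atom and bond constraint.
(D) has a methoxy ether (-OCH3) but the oxygen has H0 (ether), not H1.
So the answer is (C).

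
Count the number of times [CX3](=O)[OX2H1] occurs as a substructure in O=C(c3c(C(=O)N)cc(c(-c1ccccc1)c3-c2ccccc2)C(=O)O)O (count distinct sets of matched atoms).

2

[CX3](=O)[OX2H1] is the SMARTS for a carboxylic acid: an sp2 carbon double-bonded to O and single-bonded to an -OH oxygen.
The molecule carries 2 separate instances of a carboxylic acid group (-C(=O)OH) meeting every constraint; each maps to a distinct set of atoms, giving 2 matches.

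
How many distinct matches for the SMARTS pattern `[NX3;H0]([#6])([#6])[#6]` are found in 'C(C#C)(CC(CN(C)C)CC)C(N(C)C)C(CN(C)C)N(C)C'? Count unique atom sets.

4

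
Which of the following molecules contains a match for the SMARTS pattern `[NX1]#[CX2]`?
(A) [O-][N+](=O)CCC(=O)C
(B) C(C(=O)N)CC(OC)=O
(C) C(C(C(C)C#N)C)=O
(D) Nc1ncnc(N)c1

C

[NX1]#[CX2] describes a nitrogen triple-bonded to a two-connected carbon (a nitrile).
(A) has a nitro group (-[N+](=O)[O-]) but there is no C#N triple bond.
(B) has a primary amide (-C(=O)NH2) but the nitrogen is NX3, not NX1.
(C) contains a nitrile (-C#N), which satisfies every atom and bond constraint.
(D) has a primary amino group (-NH2) but the nitrogen is NX3 (three connections), not NX1 triple-bonded.
So the answer is (C).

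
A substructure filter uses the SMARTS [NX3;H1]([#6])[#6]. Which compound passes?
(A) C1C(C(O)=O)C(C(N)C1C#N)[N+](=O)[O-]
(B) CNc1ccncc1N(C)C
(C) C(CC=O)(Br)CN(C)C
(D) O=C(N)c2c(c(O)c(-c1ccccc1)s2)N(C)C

B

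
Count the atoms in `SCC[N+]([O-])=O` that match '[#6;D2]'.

2

Check the 6 heavy atoms by environment: 2× C (D2) → match; 1× S (D1) → no; 1× N (charge +1, D3) → no; 1× O (charge -1, D1) → no; 1× O (D1) → no.
That gives 2 matching atoms.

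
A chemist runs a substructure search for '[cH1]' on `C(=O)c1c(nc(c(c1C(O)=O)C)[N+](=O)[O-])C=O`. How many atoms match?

Check the 17 heavy atoms by environment: 1× n (aromatic, H0) → no; 5× c (aromatic, H0) → no; 1× C (H3) → no; 1× N (charge +1, H0) → no; 1× O (charge -1, H0) → no; 4× O (H0) → no; 2× C (H1) → no; 1× C (H0) → no; 1× O (H1) → no.
No environment satisfies the query, so 0 matching atoms.

0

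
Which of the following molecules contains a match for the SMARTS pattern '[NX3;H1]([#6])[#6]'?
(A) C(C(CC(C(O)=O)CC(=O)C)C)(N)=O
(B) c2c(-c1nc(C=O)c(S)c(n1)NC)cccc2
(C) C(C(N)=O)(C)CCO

B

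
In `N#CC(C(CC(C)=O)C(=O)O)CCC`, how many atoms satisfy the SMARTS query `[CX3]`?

2

Check the 14 heavy atoms by environment: 7× C (X4) → no; 2× C (X3) → match; 2× O (X1) → no; 1× O (X2) → no; 1× C (X2) → no; 1× N (X1) → no.
That gives 2 matching atoms.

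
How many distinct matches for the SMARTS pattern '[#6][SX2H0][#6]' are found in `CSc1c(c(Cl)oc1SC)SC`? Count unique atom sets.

3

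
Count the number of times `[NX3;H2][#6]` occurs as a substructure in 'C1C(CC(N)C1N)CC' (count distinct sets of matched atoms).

2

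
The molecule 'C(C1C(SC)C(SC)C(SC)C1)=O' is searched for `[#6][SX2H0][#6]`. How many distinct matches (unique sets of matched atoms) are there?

3

[#6][SX2H0][#6] is the SMARTS for a thioether: an aliphatic sulfur bridging two carbons with no H on the sulfur.
The molecule carries 3 separate instances of a methylthio ether (-SCH3) meeting every constraint; each maps to a distinct set of atoms, giving 3 matches.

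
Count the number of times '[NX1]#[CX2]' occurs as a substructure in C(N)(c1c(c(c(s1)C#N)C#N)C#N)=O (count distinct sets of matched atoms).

3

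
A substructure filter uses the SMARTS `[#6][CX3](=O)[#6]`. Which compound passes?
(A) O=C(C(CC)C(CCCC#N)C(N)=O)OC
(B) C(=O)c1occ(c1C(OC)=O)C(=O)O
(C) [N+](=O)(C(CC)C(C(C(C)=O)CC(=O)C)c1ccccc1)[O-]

C

[#6][CX3](=O)[#6] describes a carbonyl carbon (no H) flanked by two carbons (a ketone).
(A) has a primary amide (-C(=O)NH2) but one neighbour of the carbonyl carbon is N, not C.
(B) has an aldehyde (-CHO) but the carbonyl carbon has H1, so it is not flanked by two carbons.
(C) contains an acetyl/ketone group (-C(=O)CH3), which satisfies every atom and bond constraint.
So the answer is (C).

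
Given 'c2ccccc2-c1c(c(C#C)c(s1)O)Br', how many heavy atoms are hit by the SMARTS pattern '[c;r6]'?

6

The query [c;r6] means: aromatic carbon that belongs to a six-membered ring.
Check the 15 heavy atoms by environment: 1× s (aromatic, in 5-ring) → no; 4× c (aromatic, in 5-ring) → no; 6× c (aromatic, in 6-ring) → match; 2× C (acyclic) → no; 1× O (acyclic) → no; 1× Br (acyclic) → no.
That gives 6 matching atoms.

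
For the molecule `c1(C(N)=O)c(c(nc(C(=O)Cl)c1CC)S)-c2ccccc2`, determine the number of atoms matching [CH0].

2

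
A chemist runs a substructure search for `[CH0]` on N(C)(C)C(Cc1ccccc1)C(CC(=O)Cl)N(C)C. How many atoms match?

1

The query [CH0] means: aliphatic carbon with no attached hydrogen.
Check the 19 heavy atoms by environment: 2× C (H2) → no; 2× C (H1) → no; 1× c (aromatic, H0) → no; 5× c (aromatic, H1) → no; 2× N (H0) → no; 4× C (H3) → no; 1× C (H0) → match; 1× O (H0) → no; 1× Cl (H0) → no.
That gives 1 matching atom.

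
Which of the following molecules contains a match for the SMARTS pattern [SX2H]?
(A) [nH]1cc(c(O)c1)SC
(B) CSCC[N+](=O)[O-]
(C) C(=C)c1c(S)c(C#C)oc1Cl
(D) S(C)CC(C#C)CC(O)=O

C

[SX2H] describes an aliphatic sulfur with two connections, one being H (a thiol).
(A) has a methylthio ether (-SCH3) but the sulfur has H0 (bonded to two carbons), not H1.
(B) has a methylthio ether (-SCH3) but the sulfur has H0 (bonded to two carbons), not H1.
(C) contains a thiol (-SH), which satisfies every atom and bond constraint.
(D) has a methylthio ether (-SCH3) but the sulfur has H0 (bonded to two carbons), not H1.
So the answer is (C).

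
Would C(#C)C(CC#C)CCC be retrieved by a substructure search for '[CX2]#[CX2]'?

Yes

The pattern [CX2]#[CX2] describes a carbon-carbon triple bond — an alkyne.
The molecule carries an ethynyl group (-C#CH), whose atoms satisfy every constraint of the query, so the pattern matches.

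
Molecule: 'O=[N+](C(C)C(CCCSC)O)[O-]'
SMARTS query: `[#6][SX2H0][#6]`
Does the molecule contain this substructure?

The pattern [#6][SX2H0][#6] describes an aliphatic sulfur bridging two carbons with no H on the sulfur — a thioether.
The molecule carries a methylthio ether (-SCH3), whose atoms satisfy every constraint of the query, so the pattern matches.

Yes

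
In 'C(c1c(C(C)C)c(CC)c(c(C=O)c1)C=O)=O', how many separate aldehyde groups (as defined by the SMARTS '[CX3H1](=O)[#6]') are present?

3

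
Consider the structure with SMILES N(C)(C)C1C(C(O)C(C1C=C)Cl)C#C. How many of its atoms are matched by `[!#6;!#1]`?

3

The query [!#6;!#1] means: not carbon and not hydrogen — any heteroatom.
Check the 14 heavy atoms by environment: 11× C → no; 1× O → match; 1× Cl → match; 1× N → match.
Summing the matching environments: 1 + 1 + 1 = 3 matching atoms.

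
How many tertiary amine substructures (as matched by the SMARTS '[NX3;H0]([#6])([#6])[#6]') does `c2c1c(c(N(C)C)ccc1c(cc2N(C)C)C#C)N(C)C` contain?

3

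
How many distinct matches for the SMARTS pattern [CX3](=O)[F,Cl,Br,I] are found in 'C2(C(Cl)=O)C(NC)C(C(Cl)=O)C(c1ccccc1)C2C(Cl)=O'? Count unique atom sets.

3

[CX3](=O)[F,Cl,Br,I] is the SMARTS for an acyl halide: a carbonyl carbon bonded to a halogen.
The molecule carries 3 separate instances of an acyl chloride (-C(=O)Cl) meeting every constraint; each maps to a distinct set of atoms, giving 3 matches.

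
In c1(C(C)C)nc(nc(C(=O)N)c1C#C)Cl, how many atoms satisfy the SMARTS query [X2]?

The query [X2] means: any atom with exactly two total connections (bonds + H).
Check the 15 heavy atoms by environment: 2× n (aromatic, X2) → match; 4× c (aromatic, X3) → no; 1× Cl (X1) → no; 2× C (X2) → match; 1× C (X3) → no; 1× O (X1) → no; 1× N (X3) → no; 3× C (X4) → no.
Summing the matching environments: 2 + 2 = 4 matching atoms.

4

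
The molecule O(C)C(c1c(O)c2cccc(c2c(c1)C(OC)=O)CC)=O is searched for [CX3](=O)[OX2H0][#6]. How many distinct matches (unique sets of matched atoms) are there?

[CX3](=O)[OX2H0][#6] is the SMARTS for an ester: a carbonyl carbon bonded to an oxygen that is itself bonded to carbon (no H on that O).
The molecule carries 2 separate instances of a methyl-ester group (-C(=O)OCH3) meeting every constraint; each maps to a distinct set of atoms, giving 2 matches.

2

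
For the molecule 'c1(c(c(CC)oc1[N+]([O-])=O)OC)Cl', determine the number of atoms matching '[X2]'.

Check the 13 heavy atoms by environment: 1× o (aromatic, X2) → match; 4× c (aromatic, X3) → no; 3× C (X4) → no; 1× Cl (X1) → no; 1× N (charge +1, X3) → no; 1× O (charge -1, X1) → no; 1× O (X1) → no; 1× O (X2) → match.
Summing the matching environments: 1 + 1 = 2 matching atoms.

2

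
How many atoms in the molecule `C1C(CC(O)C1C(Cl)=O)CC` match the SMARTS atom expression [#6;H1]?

3

The query [#6;H1] means: any carbon bearing exactly one hydrogen.
Check the 11 heavy atoms by environment: 3× C (H1) → match; 3× C (H2) → no; 1× C (H0) → no; 1× O (H0) → no; 1× Cl (H0) → no; 1× O (H1) → no; 1× C (H3) → no.
That gives 3 matching atoms.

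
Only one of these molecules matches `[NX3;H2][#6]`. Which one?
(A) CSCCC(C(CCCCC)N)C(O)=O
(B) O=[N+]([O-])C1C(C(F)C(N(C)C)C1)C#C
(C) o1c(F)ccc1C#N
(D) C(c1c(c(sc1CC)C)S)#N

A

[NX3;H2][#6] describes a trivalent nitrogen with two H attached to carbon (a primary amine).
(A) contains a primary amino group (-NH2), which satisfies every atom and bond constraint.
(B) has a dimethylamino group (-N(CH3)2) but the nitrogen has H0, not H2.
(C) has a nitrile (-C#N) but the nitrogen is NX1 (triple-bonded), not NX3 with two H.
(D) has a nitrile (-C#N) but the nitrogen is NX1 (triple-bonded), not NX3 with two H.
So the answer is (A).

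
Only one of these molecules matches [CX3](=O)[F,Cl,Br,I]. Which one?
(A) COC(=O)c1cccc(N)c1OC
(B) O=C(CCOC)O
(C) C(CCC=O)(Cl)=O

C

[CX3](=O)[F,Cl,Br,I] describes a carbonyl carbon bonded to a halogen (an acyl halide).
(A) has a methyl-ester group (-C(=O)OCH3) but the carbonyl is bonded to -O-C, not to a halogen.
(B) has a carboxylic acid group (-C(=O)OH) but the carbonyl is bonded to -OH, not to a halogen.
(C) contains an acyl chloride (-C(=O)Cl), which satisfies every atom and bond constraint.
So the answer is (C).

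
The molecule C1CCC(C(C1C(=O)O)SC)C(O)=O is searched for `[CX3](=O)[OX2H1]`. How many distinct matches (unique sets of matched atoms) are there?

2

[CX3](=O)[OX2H1] is the SMARTS for a carboxylic acid: an sp2 carbon double-bonded to O and single-bonded to an -OH oxygen.
The molecule carries 2 separate instances of a carboxylic acid group (-C(=O)OH) meeting every constraint; each maps to a distinct set of atoms, giving 2 matches.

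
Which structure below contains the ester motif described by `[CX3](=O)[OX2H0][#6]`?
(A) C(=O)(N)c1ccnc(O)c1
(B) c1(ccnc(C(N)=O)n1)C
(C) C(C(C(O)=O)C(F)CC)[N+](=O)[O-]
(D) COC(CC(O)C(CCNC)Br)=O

D

[CX3](=O)[OX2H0][#6] describes a carbonyl carbon bonded to an oxygen that is itself bonded to carbon (no H on that O) (an ester).
(A) has a primary amide (-C(=O)NH2) but the carbonyl is bonded to N, not to an O-C linkage.
(B) has a primary amide (-C(=O)NH2) but the carbonyl is bonded to N, not to an O-C linkage.
(C) has a carboxylic acid group (-C(=O)OH) but the singly-bonded O carries H (OX2H1, not H0).
(D) contains a methyl-ester group (-C(=O)OCH3), which satisfies every atom and bond constraint.
So the answer is (D).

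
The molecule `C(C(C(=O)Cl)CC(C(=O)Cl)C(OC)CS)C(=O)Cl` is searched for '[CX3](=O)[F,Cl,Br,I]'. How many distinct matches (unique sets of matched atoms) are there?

3

[CX3](=O)[F,Cl,Br,I] is the SMARTS for an acyl halide: a carbonyl carbon bonded to a halogen.
The molecule carries 3 separate instances of an acyl chloride (-C(=O)Cl) meeting every constraint; each maps to a distinct set of atoms, giving 3 matches.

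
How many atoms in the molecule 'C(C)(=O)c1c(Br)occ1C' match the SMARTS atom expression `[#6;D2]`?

1

Check the 10 heavy atoms by environment: 1× o (aromatic, D2) → no; 1× c (aromatic, D2) → match; 3× c (aromatic, D3) → no; 1× Br (D1) → no; 2× C (D1) → no; 1× C (D3) → no; 1× O (D1) → no.
That gives 1 matching atom.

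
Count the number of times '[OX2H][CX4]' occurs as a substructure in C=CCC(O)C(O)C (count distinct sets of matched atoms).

2

[OX2H][CX4] is the SMARTS for an aliphatic alcohol: a hydroxyl oxygen bound to an sp3 (X4) carbon.
The molecule carries 2 separate instances of a hydroxyl group (-OH) meeting every constraint; each maps to a distinct set of atoms, giving 2 matches.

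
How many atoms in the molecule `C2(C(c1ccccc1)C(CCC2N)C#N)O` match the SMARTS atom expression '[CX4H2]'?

The query [CX4H2] means: sp3 carbon (X4) with exactly two hydrogens.
Check the 16 heavy atoms by environment: 4× C (H1, X4) → no; 2× C (H2, X4) → match; 1× O (H1, X2) → no; 1× C (H0, X2) → no; 1× N (H0, X1) → no; 1× c (aromatic, H0, X3) → no; 5× c (aromatic, H1, X3) → no; 1× N (H2, X3) → no.
That gives 2 matching atoms.

2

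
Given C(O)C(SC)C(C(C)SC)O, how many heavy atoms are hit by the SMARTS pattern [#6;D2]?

Check the 11 heavy atoms by environment: 3× C (D1) → no; 3× C (D3) → no; 1× C (D2) → match; 2× O (D1) → no; 2× S (D2) → no.
That gives 1 matching atom.

1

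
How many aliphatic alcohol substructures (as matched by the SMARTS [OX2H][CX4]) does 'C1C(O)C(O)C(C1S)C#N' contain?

2

[OX2H][CX4] is the SMARTS for an aliphatic alcohol: a hydroxyl oxygen bound to an sp3 (X4) carbon.
The molecule carries 2 separate instances of a hydroxyl group (-OH) meeting every constraint; each maps to a distinct set of atoms, giving 2 matches.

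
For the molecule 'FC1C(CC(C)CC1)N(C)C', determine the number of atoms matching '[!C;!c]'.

The query [!C;!c] means: neither aliphatic nor aromatic carbon — same as [!#6].
Check the 11 heavy atoms by environment: 9× C → no; 1× N → match; 1× F → match.
Summing the matching environments: 1 + 1 = 2 matching atoms.

2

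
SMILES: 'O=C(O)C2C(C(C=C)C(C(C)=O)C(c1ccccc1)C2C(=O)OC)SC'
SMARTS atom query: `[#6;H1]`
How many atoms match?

12

The query [#6;H1] means: any carbon bearing exactly one hydrogen.
Check the 26 heavy atoms by environment: 7× C (H1) → match; 3× C (H0) → no; 4× O (H0) → no; 3× C (H3) → no; 1× c (aromatic, H0) → no; 5× c (aromatic, H1) → match; 1× C (H2) → no; 1× S (H0) → no; 1× O (H1) → no.
Summing the matching environments: 7 + 5 = 12 matching atoms.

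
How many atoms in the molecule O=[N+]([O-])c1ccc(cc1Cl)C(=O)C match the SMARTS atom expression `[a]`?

The query [a] means: a matches any aromatic atom.
Check the 13 heavy atoms by environment: 6× c (aromatic) → match; 2× C → no; 2× O → no; 1× Cl → no; 1× N (charge +1) → no; 1× O (charge -1) → no.
That gives 6 matching atoms.

6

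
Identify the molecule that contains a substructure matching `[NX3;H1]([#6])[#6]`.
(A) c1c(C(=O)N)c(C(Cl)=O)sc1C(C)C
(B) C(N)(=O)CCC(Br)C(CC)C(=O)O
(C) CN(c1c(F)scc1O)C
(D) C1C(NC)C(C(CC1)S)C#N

[NX3;H1]([#6])[#6] describes a trivalent nitrogen with one H, bonded to two carbons (a secondary amine).
(A) has a primary amide (-C(=O)NH2) but the -C(=O)NH2 nitrogen has H2, not H1.
(B) has a primary amide (-C(=O)NH2) but the -C(=O)NH2 nitrogen has H2, not H1.
(C) has a dimethylamino group (-N(CH3)2) but the nitrogen has H0, not H1.
(D) contains an N-methylamino group (-NHCH3), which satisfies every atom and bond constraint.
So the answer is (D).

D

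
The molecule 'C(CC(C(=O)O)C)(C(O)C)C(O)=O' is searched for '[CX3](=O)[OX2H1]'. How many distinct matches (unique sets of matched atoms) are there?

2

[CX3](=O)[OX2H1] is the SMARTS for a carboxylic acid: an sp2 carbon double-bonded to O and single-bonded to an -OH oxygen.
The molecule carries 2 separate instances of a carboxylic acid group (-C(=O)OH) meeting every constraint; each maps to a distinct set of atoms, giving 2 matches.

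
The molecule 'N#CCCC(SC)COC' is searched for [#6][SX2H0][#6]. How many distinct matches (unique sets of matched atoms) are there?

1

[#6][SX2H0][#6] is the SMARTS for a thioether: an aliphatic sulfur bridging two carbons with no H on the sulfur.
Exactly one fragment in the molecule meets all constraints, giving 1 match.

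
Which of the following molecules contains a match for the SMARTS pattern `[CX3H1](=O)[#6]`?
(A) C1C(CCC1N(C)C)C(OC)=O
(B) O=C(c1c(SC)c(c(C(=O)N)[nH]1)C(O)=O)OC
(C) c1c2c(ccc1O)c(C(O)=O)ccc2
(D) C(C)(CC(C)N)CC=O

[CX3H1](=O)[#6] describes an sp2 carbon with one H, double-bonded to O and single-bonded to carbon (an aldehyde).
(A) has a methyl-ester group (-C(=O)OCH3) but the carbonyl carbon has H0, not H1.
(B) has a methyl-ester group (-C(=O)OCH3) but the carbonyl carbon has H0, not H1.
(C) has a carboxylic acid group (-C(=O)OH) but the carbonyl carbon has H0 and is bonded to O, not H1.
(D) contains an aldehyde (-CHO), which satisfies every atom and bond constraint.
So the answer is (D).

D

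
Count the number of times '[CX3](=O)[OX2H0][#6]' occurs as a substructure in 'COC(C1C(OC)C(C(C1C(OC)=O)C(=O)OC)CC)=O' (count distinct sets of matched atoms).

3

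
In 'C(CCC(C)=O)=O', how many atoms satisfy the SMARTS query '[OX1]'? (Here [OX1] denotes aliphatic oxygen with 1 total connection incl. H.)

2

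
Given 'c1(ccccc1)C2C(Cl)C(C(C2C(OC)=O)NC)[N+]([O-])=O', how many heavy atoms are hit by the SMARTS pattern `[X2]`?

The query [X2] means: any atom with exactly two total connections (bonds + H).
Check the 21 heavy atoms by environment: 7× C (X4) → no; 1× N (charge +1, X3) → no; 1× O (charge -1, X1) → no; 2× O (X1) → no; 6× c (aromatic, X3) → no; 1× C (X3) → no; 1× O (X2) → match; 1× N (X3) → no; 1× Cl (X1) → no.
That gives 1 matching atom.

1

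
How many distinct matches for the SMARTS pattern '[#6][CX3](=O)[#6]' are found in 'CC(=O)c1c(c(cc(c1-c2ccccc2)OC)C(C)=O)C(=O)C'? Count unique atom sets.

3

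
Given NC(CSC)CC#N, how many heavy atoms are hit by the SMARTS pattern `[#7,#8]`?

2

The query [#7,#8] means: nitrogen or oxygen (comma = OR).
Check the 8 heavy atoms by environment: 5× C → no; 2× N → match; 1× S → no.
That gives 2 matching atoms.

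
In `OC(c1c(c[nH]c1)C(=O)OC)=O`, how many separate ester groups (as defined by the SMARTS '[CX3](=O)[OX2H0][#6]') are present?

[CX3](=O)[OX2H0][#6] is the SMARTS for an ester: a carbonyl carbon bonded to an oxygen that is itself bonded to carbon (no H on that O).
Exactly one fragment in the molecule meets all constraints, giving 1 match.

1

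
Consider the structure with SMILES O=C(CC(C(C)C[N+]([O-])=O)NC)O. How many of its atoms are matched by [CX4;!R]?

Check the 13 heavy atoms by environment: 6× C (X4, acyclic) → match; 1× N (X3, acyclic) → no; 1× N (charge +1, X3, acyclic) → no; 1× O (charge -1, X1, acyclic) → no; 2× O (X1, acyclic) → no; 1× C (X3, acyclic) → no; 1× O (X2, acyclic) → no.
That gives 6 matching atoms.

6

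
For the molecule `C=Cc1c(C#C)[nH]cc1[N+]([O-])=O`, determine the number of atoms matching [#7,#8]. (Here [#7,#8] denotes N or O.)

Check the 12 heavy atoms by environment: 1× n (aromatic) → match; 4× c (aromatic) → no; 4× C → no; 1× N (charge +1) → match; 1× O (charge -1) → match; 1× O → match.
Summing the matching environments: 1 + 1 + 1 + 1 = 4 matching atoms.

4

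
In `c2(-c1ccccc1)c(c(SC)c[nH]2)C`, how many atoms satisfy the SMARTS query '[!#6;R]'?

1

The query [!#6;R] means: non-carbon atom that is part of a ring.
Check the 14 heavy atoms by environment: 1× n (aromatic, in 5-ring) → match; 4× c (aromatic, in 5-ring) → no; 6× c (aromatic, in 6-ring) → no; 2× C (acyclic) → no; 1× S (acyclic) → no.
That gives 1 matching atom.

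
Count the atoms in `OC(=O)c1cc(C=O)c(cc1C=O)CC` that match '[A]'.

The query [A] means: A matches any aliphatic (non-aromatic) heavy atom.
Check the 15 heavy atoms by environment: 6× c (aromatic) → no; 5× C → match; 4× O → match.
Summing the matching environments: 5 + 4 = 9 matching atoms.

9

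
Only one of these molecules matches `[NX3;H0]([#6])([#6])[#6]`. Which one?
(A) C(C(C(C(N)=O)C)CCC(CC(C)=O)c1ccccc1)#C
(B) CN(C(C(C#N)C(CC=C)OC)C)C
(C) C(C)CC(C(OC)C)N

B

[NX3;H0]([#6])([#6])[#6] describes a trivalent nitrogen with no H, bonded to three carbons (a tertiary amine).
(A) has a primary amide (-C(=O)NH2) but the amide nitrogen has H2 and only one carbon neighbour.
(B) contains a dimethylamino group (-N(CH3)2), which satisfies every atom and bond constraint.
(C) has a primary amino group (-NH2) but the nitrogen has H2, not H0 with three carbons.
So the answer is (B).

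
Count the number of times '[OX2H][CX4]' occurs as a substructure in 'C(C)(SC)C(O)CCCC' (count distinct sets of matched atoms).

[OX2H][CX4] is the SMARTS for an aliphatic alcohol: a hydroxyl oxygen bound to an sp3 (X4) carbon.
Exactly one fragment in the molecule meets all constraints, giving 1 match.

1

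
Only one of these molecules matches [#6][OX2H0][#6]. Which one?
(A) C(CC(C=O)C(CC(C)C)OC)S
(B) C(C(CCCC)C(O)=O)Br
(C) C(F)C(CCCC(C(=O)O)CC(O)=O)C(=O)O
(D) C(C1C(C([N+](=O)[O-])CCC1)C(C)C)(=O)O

A

[#6][OX2H0][#6] describes an aliphatic oxygen bridging two carbons with no H on the oxygen (an ether).
(A) contains a methoxy ether (-OCH3), which satisfies every atom and bond constraint.
(B) has a carboxylic acid group (-C(=O)OH) but the -OH oxygen has H1; the =O is OX1, not OX2.
(C) has a carboxylic acid group (-C(=O)OH) but the -OH oxygen has H1; the =O is OX1, not OX2.
(D) has a carboxylic acid group (-C(=O)OH) but the -OH oxygen has H1; the =O is OX1, not OX2.
So the answer is (A).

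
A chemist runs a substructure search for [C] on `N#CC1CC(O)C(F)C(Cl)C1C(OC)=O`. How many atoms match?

9

The query [C] means: uppercase C matches aliphatic (non-aromatic) carbon only.
Check the 15 heavy atoms by environment: 9× C → match; 1× Cl → no; 1× F → no; 3× O → no; 1× N → no.
That gives 9 matching atoms.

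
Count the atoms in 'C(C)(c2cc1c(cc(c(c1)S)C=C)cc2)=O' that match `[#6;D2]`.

6

Check the 16 heavy atoms by environment: 5× c (aromatic, D3) → no; 5× c (aromatic, D2) → match; 1× C (D3) → no; 1× O (D1) → no; 2× C (D1) → no; 1× S (D1) → no; 1× C (D2) → match.
Summing the matching environments: 5 + 1 = 6 matching atoms.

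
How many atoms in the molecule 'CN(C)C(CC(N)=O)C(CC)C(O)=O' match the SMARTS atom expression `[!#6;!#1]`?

The query [!#6;!#1] means: not carbon and not hydrogen — any heteroatom.
Check the 14 heavy atoms by environment: 9× C → no; 2× N → match; 3× O → match.
Summing the matching environments: 2 + 3 = 5 matching atoms.

5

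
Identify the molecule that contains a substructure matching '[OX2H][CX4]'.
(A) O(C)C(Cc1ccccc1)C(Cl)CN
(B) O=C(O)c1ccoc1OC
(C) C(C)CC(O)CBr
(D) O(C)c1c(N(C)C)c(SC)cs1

[OX2H][CX4] describes a hydroxyl oxygen bound to an sp3 (X4) carbon (an aliphatic alcohol).
(A) has a methoxy ether (-OCH3) but the oxygen has H0 (ether), not H1.
(B) has a methoxy ether (-OCH3) but the oxygen has H0 (ether), not H1.
(C) contains a hydroxyl group (-OH), which satisfies every atom and bond constraint.
(D) has a methoxy ether (-OCH3) but the oxygen has H0 (ether), not H1.
So the answer is (C).

C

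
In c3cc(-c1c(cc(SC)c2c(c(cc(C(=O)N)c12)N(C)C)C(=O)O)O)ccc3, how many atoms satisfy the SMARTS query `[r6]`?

Check the 28 heavy atoms by environment: 16× c (aromatic, in 6-ring) → match; 4× O (acyclic) → no; 5× C (acyclic) → no; 1× S (acyclic) → no; 2× N (acyclic) → no.
That gives 16 matching atoms.

16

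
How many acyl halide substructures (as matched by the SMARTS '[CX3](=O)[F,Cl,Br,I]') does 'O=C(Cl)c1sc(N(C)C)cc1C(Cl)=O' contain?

2

[CX3](=O)[F,Cl,Br,I] is the SMARTS for an acyl halide: a carbonyl carbon bonded to a halogen.
The molecule carries 2 separate instances of an acyl chloride (-C(=O)Cl) meeting every constraint; each maps to a distinct set of atoms, giving 2 matches.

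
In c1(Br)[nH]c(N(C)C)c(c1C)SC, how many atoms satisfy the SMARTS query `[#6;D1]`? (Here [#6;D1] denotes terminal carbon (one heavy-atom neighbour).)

The query [#6;D1] means: carbon bonded to exactly one heavy atom.
Check the 12 heavy atoms by environment: 1× n (aromatic, D2) → no; 4× c (aromatic, D3) → no; 4× C (D1) → match; 1× Br (D1) → no; 1× N (D3) → no; 1× S (D2) → no.
That gives 4 matching atoms.

4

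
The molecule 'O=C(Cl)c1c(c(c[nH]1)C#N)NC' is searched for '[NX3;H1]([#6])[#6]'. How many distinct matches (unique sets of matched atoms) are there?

1

[NX3;H1]([#6])[#6] is the SMARTS for a secondary amine: a trivalent nitrogen with one H, bonded to two carbons.
Exactly one fragment in the molecule meets all constraints, giving 1 match.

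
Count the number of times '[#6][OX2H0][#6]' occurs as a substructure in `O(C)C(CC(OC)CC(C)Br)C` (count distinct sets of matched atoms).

2

[#6][OX2H0][#6] is the SMARTS for an ether: an aliphatic oxygen bridging two carbons with no H on the oxygen.
The molecule carries 2 separate instances of a methoxy ether (-OCH3) meeting every constraint; each maps to a distinct set of atoms, giving 2 matches.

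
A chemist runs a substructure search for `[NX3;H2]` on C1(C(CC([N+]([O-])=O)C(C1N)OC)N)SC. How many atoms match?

Check the 15 heavy atoms by environment: 1× C (H2, X4) → no; 5× C (H1, X4) → no; 1× S (H0, X2) → no; 2× C (H3, X4) → no; 1× O (H0, X2) → no; 2× N (H2, X3) → match; 1× N (charge +1, H0, X3) → no; 1× O (charge -1, H0, X1) → no; 1× O (H0, X1) → no.
That gives 2 matching atoms.

2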